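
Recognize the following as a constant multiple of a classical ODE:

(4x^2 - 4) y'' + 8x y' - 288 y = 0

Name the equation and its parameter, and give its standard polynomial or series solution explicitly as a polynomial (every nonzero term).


All three coefficients share the factor -4; dividing through by -4 gives  (1 - x^2) y'' - 2x y' + 72 y = 0.
This matches the Legendre equation (1 - x^2) y'' - 2x y' + n(n+1) y = 0 (note the -2x y' term) with n(n+1) = 72, so n = 8; the polynomial solution is P_8(x).
With y = sum_k a_k x^k, matching x^k gives (k+2)(k+1) a_{k+2} = [k(k+1) - n(n+1)] a_k = (k - 8)(k + 9) a_k. The right side vanishes at k = 8, so the series with the parity of 8 terminates at degree 8.
Standard normalization (P_n(1) = 1): leading coefficient (2n)!/(2^n (n!)^2) = 20922789888000/(256*1625702400) = 6435/128, so a_8 = 6435/128. Work downward with a_k = (k+1)(k+2) a_{k+2} / ((k - 8)(k + 9)):
  a_6 = (7)(8)(6435/128) / ((6 - 8)(6 + 9)) = (45045/16)/(-30) = -3003/32
  a_4 = (5)(6)(-3003/32) / ((4 - 8)(4 + 9)) = (-45045/16)/(-52) = 3465/64
  a_2 = (3)(4)(3465/64) / ((2 - 8)(2 + 9)) = (10395/16)/(-66) = -315/32
  a_0 = (1)(2)(-315/32) / ((0 - 8)(0 + 9)) = (-315/16)/(-72) = 35/128
Hence P_8(x) = 6435 x^8/128 - 3003 x^6/32 + 3465 x^4/64 - 315 x^2/32 + 35/128.

P_8(x); series = 6435 x^8/128 - 3003 x^6/32 + 3465 x^4/64 - 315 x^2/32 + 35/128


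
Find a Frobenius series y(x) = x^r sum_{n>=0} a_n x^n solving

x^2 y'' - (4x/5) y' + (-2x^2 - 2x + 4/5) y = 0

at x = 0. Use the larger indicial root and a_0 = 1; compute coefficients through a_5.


Write in Frobenius form y'' + (p(x)/x) y' + (q(x)/x^2) y = 0:
  p(x) = -4/5,  q(x) = -2x^2 - 2x + 4/5.
Indicial equation: r(r-1) + (-4/5) r + (4/5) = 0 -> roots r_1 = 1, r_2 = 4/5.
Take r = r_1 = 1. Let y(x) = x^r sum_{n>=0} a_n x^n with a_0 = 1.
Substitute y = x^r sum a_n x^n and match x^{r+n}. The recurrence is
  D(n) a_n - 2 a_{n-1} - 2 a_{n-2} = 0,  where D(n) = (r+n)(r+n-1) + (-4/5)(r+n) + (4/5).
  a_n = [2 a_{n-1} + 2 a_{n-2}] / D(n).
Since the indicial polynomial factors as (r - r_1)(r - r_2), D(n) = (r_1 + n - r_1)(r_1 + n - r_2) = n(n + 1/5).
Evaluating step by step (a_0 = 1):
  n = 1: D(1) = 1(1 + 1/5) = 6/5; numerator = 2(1) = 2; a_1 = (2)/(6/5) = 5/3
  n = 2: D(2) = 2(2 + 1/5) = 22/5; numerator = 2(5/3) + 2(1) = 16/3; a_2 = (16/3)/(22/5) = 40/33
  n = 3: D(3) = 3(3 + 1/5) = 48/5; numerator = 2(40/33) + 2(5/3) = 190/33; a_3 = (190/33)/(48/5) = 475/792
  n = 4: D(4) = 4(4 + 1/5) = 84/5; numerator = 2(475/792) + 2(40/33) = 1435/396; a_4 = (1435/396)/(84/5) = 1025/4752
  n = 5: D(5) = 5(5 + 1/5) = 26; numerator = 2(1025/4752) + 2(475/792) = 3875/2376; a_5 = (3875/2376)/(26) = 3875/61776

r = 1; a_0 = 1; a_1 = 5/3; a_2 = 40/33; a_3 = 475/792; a_4 = 1025/4752; a_5 = 3875/61776


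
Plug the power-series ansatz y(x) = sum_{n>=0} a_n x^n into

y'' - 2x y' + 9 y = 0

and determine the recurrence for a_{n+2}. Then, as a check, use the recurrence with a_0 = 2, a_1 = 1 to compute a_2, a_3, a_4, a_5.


Substitute y = sum_n a_n x^n.
y''(x) has coefficient (n+2)(n+1) a_{n+2} at x^n;
-2 x y'(x) has coefficient -2 n a_n at x^n (shift);
9 y(x) has coefficient 9 a_n at x^n.
Matching x^n: (n+2)(n+1) a_{n+2} + (-2n + 9) a_n = 0.
Thus a_{n+2} = (2n - 9) / ((n+1)(n+2)) * a_n.

Check with a_0 = 2, a_1 = 1 (apply the recurrence for n = 0, 1, 2, 3): a_0 = 2, a_1 = 1, a_2 = -9, a_3 = -7/6, a_4 = 15/4, a_5 = 7/40.

a_(n+2) = (2n - 9) / ((n+1)(n+2)) * a_n; check: a_0 = 2, a_1 = 1, a_2 = -9, a_3 = -7/6, a_4 = 15/4, a_5 = 7/40


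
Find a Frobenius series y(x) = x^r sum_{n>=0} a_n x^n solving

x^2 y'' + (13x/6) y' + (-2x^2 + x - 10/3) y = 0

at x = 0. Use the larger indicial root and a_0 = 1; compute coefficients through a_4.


Write in Frobenius form y'' + (p(x)/x) y' + (q(x)/x^2) y = 0:
  p(x) = 13/6,  q(x) = -2x^2 + x - 10/3.
Indicial equation: r(r-1) + (13/6) r + (-10/3) = 0 -> roots r_1 = 4/3, r_2 = -5/2.
Take r = r_1 = 4/3. Let y(x) = x^r sum_{n>=0} a_n x^n with a_0 = 1.
Substitute y = x^r sum a_n x^n and match x^{r+n}. The recurrence is
  D(n) a_n + 1 a_{n-1} - 2 a_{n-2} = 0,  where D(n) = (r+n)(r+n-1) + (13/6)(r+n) + (-10/3).
  a_n = [-1 a_{n-1} + 2 a_{n-2}] / D(n).
Since the indicial polynomial factors as (r - r_1)(r - r_2), D(n) = (r_1 + n - r_1)(r_1 + n - r_2) = n(n + 23/6).
Evaluating step by step (a_0 = 1):
  n = 1: D(1) = 1(1 + 23/6) = 29/6; numerator = -1(1) = -1; a_1 = (-1)/(29/6) = -6/29
  n = 2: D(2) = 2(2 + 23/6) = 35/3; numerator = -1(-6/29) + 2(1) = 64/29; a_2 = (64/29)/(35/3) = 192/1015
  n = 3: D(3) = 3(3 + 23/6) = 41/2; numerator = -1(192/1015) + 2(-6/29) = -612/1015; a_3 = (-612/1015)/(41/2) = -1224/41615
  n = 4: D(4) = 4(4 + 23/6) = 94/3; numerator = -1(-1224/41615) + 2(192/1015) = 2424/5945; a_4 = (2424/5945)/(94/3) = 3636/279415

r = 4/3; a_0 = 1; a_1 = -6/29; a_2 = 192/1015; a_3 = -1224/41615; a_4 = 3636/279415


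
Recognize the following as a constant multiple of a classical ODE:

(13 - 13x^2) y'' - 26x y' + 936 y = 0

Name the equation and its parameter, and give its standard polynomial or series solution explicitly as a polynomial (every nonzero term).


All three coefficients share the factor 13; dividing through by 13 gives  (1 - x^2) y'' - 2x y' + 72 y = 0.
This matches the Legendre equation (1 - x^2) y'' - 2x y' + n(n+1) y = 0 (note the -2x y' term) with n(n+1) = 72, so n = 8; the polynomial solution is P_8(x).
With y = sum_k a_k x^k, matching x^k gives (k+2)(k+1) a_{k+2} = [k(k+1) - n(n+1)] a_k = (k - 8)(k + 9) a_k. The right side vanishes at k = 8, so the series with the parity of 8 terminates at degree 8.
Standard normalization (P_n(1) = 1): leading coefficient (2n)!/(2^n (n!)^2) = 20922789888000/(256*1625702400) = 6435/128, so a_8 = 6435/128. Work downward with a_k = (k+1)(k+2) a_{k+2} / ((k - 8)(k + 9)):
  a_6 = (7)(8)(6435/128) / ((6 - 8)(6 + 9)) = (45045/16)/(-30) = -3003/32
  a_4 = (5)(6)(-3003/32) / ((4 - 8)(4 + 9)) = (-45045/16)/(-52) = 3465/64
  a_2 = (3)(4)(3465/64) / ((2 - 8)(2 + 9)) = (10395/16)/(-66) = -315/32
  a_0 = (1)(2)(-315/32) / ((0 - 8)(0 + 9)) = (-315/16)/(-72) = 35/128
Hence P_8(x) = 6435 x^8/128 - 3003 x^6/32 + 3465 x^4/64 - 315 x^2/32 + 35/128.

P_8(x); series = 6435 x^8/128 - 3003 x^6/32 + 3465 x^4/64 - 315 x^2/32 + 35/128


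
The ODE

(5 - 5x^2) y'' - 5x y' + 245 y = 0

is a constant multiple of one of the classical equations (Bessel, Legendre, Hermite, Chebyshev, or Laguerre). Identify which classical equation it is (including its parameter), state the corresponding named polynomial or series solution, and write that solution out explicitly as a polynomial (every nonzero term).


All three coefficients share the factor 5; dividing through by 5 gives  (1 - x^2) y'' - x y' + 49 y = 0.
This matches the Chebyshev equation (1 - x^2) y'' - x y' + n^2 y = 0 (note the -x y' term, not -2x y') with n^2 = 49, so n = 7; the polynomial solution is T_7(x).
With y = sum_k a_k x^k, matching x^k gives (k+2)(k+1) a_{k+2} = (k^2 - n^2) a_k = (k - 7)(k + 7) a_k. The right side vanishes at k = 7, so the series with the parity of 7 terminates at degree 7.
Standard normalization: leading coefficient of T_n is 2^(n-1), so a_7 = 2^6 = 64. Work downward with a_k = (k+1)(k+2) a_{k+2} / ((k - 7)(k + 7)):
  a_5 = (6)(7)(64) / ((5 - 7)(5 + 7)) = 2688/(-24) = -112
  a_3 = (4)(5)(-112) / ((3 - 7)(3 + 7)) = -2240/(-40) = 56
  a_1 = (2)(3)(56) / ((1 - 7)(1 + 7)) = 336/(-48) = -7
Hence T_7(x) = 64 x^7 - 112 x^5 + 56 x^3 - 7 x.

T_7(x); series = 64 x^7 - 112 x^5 + 56 x^3 - 7 x


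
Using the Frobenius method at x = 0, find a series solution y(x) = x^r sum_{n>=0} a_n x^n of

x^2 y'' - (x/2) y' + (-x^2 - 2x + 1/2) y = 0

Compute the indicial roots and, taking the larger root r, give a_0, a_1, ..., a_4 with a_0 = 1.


Write in Frobenius form y'' + (p(x)/x) y' + (q(x)/x^2) y = 0:
  p(x) = -1/2,  q(x) = -x^2 - 2x + 1/2.
Indicial equation: r(r-1) + (-1/2) r + (1/2) = 0 -> roots r_1 = 1, r_2 = 1/2.
Take r = r_1 = 1. Let y(x) = x^r sum_{n>=0} a_n x^n with a_0 = 1.
Substitute y = x^r sum a_n x^n and match x^{r+n}. The recurrence is
  D(n) a_n - 2 a_{n-1} - 1 a_{n-2} = 0,  where D(n) = (r+n)(r+n-1) + (-1/2)(r+n) + (1/2).
  a_n = [2 a_{n-1} + 1 a_{n-2}] / D(n).
Since the indicial polynomial factors as (r - r_1)(r - r_2), D(n) = (r_1 + n - r_1)(r_1 + n - r_2) = n(n + 1/2).
Evaluating step by step (a_0 = 1):
  n = 1: D(1) = 1(1 + 1/2) = 3/2; numerator = 2(1) = 2; a_1 = (2)/(3/2) = 4/3
  n = 2: D(2) = 2(2 + 1/2) = 5; numerator = 2(4/3) + 1(1) = 11/3; a_2 = (11/3)/(5) = 11/15
  n = 3: D(3) = 3(3 + 1/2) = 21/2; numerator = 2(11/15) + 1(4/3) = 14/5; a_3 = (14/5)/(21/2) = 4/15
  n = 4: D(4) = 4(4 + 1/2) = 18; numerator = 2(4/15) + 1(11/15) = 19/15; a_4 = (19/15)/(18) = 19/270

r = 1; a_0 = 1; a_1 = 4/3; a_2 = 11/15; a_3 = 4/15; a_4 = 19/270


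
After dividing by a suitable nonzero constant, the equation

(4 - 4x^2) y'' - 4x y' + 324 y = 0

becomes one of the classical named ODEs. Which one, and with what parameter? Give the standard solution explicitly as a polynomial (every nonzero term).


All three coefficients share the factor 4; dividing through by 4 gives  (1 - x^2) y'' - x y' + 81 y = 0.
This matches the Chebyshev equation (1 - x^2) y'' - x y' + n^2 y = 0 (note the -x y' term, not -2x y') with n^2 = 81, so n = 9; the polynomial solution is T_9(x).
With y = sum_k a_k x^k, matching x^k gives (k+2)(k+1) a_{k+2} = (k^2 - n^2) a_k = (k - 9)(k + 9) a_k. The right side vanishes at k = 9, so the series with the parity of 9 terminates at degree 9.
Standard normalization: leading coefficient of T_n is 2^(n-1), so a_9 = 2^8 = 256. Work downward with a_k = (k+1)(k+2) a_{k+2} / ((k - 9)(k + 9)):
  a_7 = (8)(9)(256) / ((7 - 9)(7 + 9)) = 18432/(-32) = -576
  a_5 = (6)(7)(-576) / ((5 - 9)(5 + 9)) = -24192/(-56) = 432
  a_3 = (4)(5)(432) / ((3 - 9)(3 + 9)) = 8640/(-72) = -120
  a_1 = (2)(3)(-120) / ((1 - 9)(1 + 9)) = -720/(-80) = 9
Hence T_9(x) = 256 x^9 - 576 x^7 + 432 x^5 - 120 x^3 + 9 x.

T_9(x); series = 256 x^9 - 576 x^7 + 432 x^5 - 120 x^3 + 9 x


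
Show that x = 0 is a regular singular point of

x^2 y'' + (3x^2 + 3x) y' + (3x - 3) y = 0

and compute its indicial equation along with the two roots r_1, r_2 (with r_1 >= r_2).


Divide by x^2 to reach normal form y'' + P_1(x) y' + P_2(x) y = 0 with P_1(x) = 3 + 3/x and P_2(x) = 3/x - 3/x^2.
x = 0 is a singular point because the y'-coefficient 3 + 3/x has a pole at x = 0 and the y-coefficient 3/x - 3/x^2 has a pole at x = 0.
It is a regular singular point because x P_1(x) = p(x) = 3x + 3 and x^2 P_2(x) = q(x) = 3x - 3 are polynomials, hence analytic at x = 0.
p(0) = 3,  q(0) = -3.
Indicial equation: r(r-1) + p(0) r + q(0) = 0, i.e. r^2 + (p(0) - 1) r + q(0) = 0, i.e. r^2 + 2 r - 3 = 0.
Discriminant: (2)^2 - 4(-3) = 16, so r = (-2 ± 4)/2.
Solving: r_1 = 1, r_2 = -3.

indicial: r^2 + 2 r - 3 = 0; roots r_1 = 1, r_2 = -3


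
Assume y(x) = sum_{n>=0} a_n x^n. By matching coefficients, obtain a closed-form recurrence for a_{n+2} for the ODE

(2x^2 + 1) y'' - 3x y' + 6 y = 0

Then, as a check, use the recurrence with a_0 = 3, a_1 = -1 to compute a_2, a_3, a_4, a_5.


Substitute y = sum_n a_n x^n.
(1 + 2 x^2) y'' contributes (n+2)(n+1) a_{n+2} + 2 n(n-1) a_n at x^n.
-3 x y'(x) contributes -3 n a_n at x^n.
6 y(x) contributes 6 a_n at x^n.
Matching x^n: (n+2)(n+1) a_{n+2} + (2 n(n-1) - 3 n + 6) a_n = 0.
Thus a_{n+2} = (-2 n(n-1) + 3 n - 6) / ((n+1)(n+2)) * a_n.

Check with a_0 = 3, a_1 = -1 (apply the recurrence for n = 0, 1, 2, 3): a_0 = 3, a_1 = -1, a_2 = -9, a_3 = 1/2, a_4 = 3, a_5 = -9/40.

a_(n+2) = (-2 n(n-1) + 3 n - 6) / ((n+1)(n+2)) * a_n; check: a_0 = 3, a_1 = -1, a_2 = -9, a_3 = 1/2, a_4 = 3, a_5 = -9/40


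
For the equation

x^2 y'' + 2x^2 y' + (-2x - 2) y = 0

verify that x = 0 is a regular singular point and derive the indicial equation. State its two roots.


Divide by x^2 to reach normal form y'' + P_1(x) y' + P_2(x) y = 0 with P_1(x) = 2 and P_2(x) = -2/x - 2/x^2.
x = 0 is a singular point because the y-coefficient -2/x - 2/x^2 has a pole at x = 0.
It is a regular singular point because x P_1(x) = p(x) = 2x and x^2 P_2(x) = q(x) = -2x - 2 are polynomials, hence analytic at x = 0.
p(0) = 0,  q(0) = -2.
Indicial equation: r(r-1) + p(0) r + q(0) = 0, i.e. r^2 + (p(0) - 1) r + q(0) = 0, i.e. r^2 - 1 r - 2 = 0.
Discriminant: (-1)^2 - 4(-2) = 9, so r = (1 ± 3)/2.
Solving: r_1 = 2, r_2 = -1.

indicial: r^2 - 1 r - 2 = 0; roots r_1 = 2, r_2 = -1


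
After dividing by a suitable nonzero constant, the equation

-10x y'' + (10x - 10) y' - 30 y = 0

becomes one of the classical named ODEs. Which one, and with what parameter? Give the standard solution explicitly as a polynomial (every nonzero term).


All three coefficients share the factor -10; dividing through by -10 gives  x y'' + (1 - x) y' + 3 y = 0.
This matches the Laguerre equation x y'' + (1 - x) y' + n y = 0 with n = 3; the polynomial solution is L_3(x).
With y = sum_k a_k x^k, matching x^k gives (k+1)k a_{k+1} + (k+1) a_{k+1} - k a_k + n a_k = 0, i.e. (k+1)^2 a_{k+1} = (k - n) a_k = (k - 3) a_k. The right side vanishes at k = 3, so the series terminates at degree 3.
Standard normalization L_n(0) = 1 gives a_0 = 1. Work upward with a_{k+1} = (k - 3) a_k / (k+1)^2:
  a_1 = (0 - 3)(1) / 1^2 = -3/1 = -3
  a_2 = (1 - 3)(-3) / 2^2 = 6/4 = 3/2
  a_3 = (2 - 3)(3/2) / 3^2 = (-3/2)/9 = -1/6
Hence L_3(x) = -x^3/6 + 3 x^2/2 - 3 x + 1.

L_3(x); series = -x^3/6 + 3 x^2/2 - 3 x + 1


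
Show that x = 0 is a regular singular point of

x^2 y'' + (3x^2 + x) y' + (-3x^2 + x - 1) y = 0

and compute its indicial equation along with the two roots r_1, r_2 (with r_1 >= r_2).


Divide by x^2 to reach normal form y'' + P_1(x) y' + P_2(x) y = 0 with P_1(x) = 3 + 1/x and P_2(x) = -3 + 1/x - 1/x^2.
x = 0 is a singular point because the y'-coefficient 3 + 1/x has a pole at x = 0 and the y-coefficient -3 + 1/x - 1/x^2 has a pole at x = 0.
It is a regular singular point because x P_1(x) = p(x) = 3x + 1 and x^2 P_2(x) = q(x) = -3x^2 + x - 1 are polynomials, hence analytic at x = 0.
p(0) = 1,  q(0) = -1.
Indicial equation: r(r-1) + p(0) r + q(0) = 0, i.e. r^2 + (p(0) - 1) r + q(0) = 0, i.e. r^2 - 1 = 0.
Discriminant: (0)^2 - 4(-1) = 4, so r = (0 ± 2)/2.
Solving: r_1 = 1, r_2 = -1.

indicial: r^2 - 1 = 0; roots r_1 = 1, r_2 = -1


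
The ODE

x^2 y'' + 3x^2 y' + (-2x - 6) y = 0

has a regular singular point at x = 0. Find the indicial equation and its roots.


Divide by x^2 to reach normal form y'' + P_1(x) y' + P_2(x) y = 0 with P_1(x) = 3 and P_2(x) = -2/x - 6/x^2.
x = 0 is a singular point because the y-coefficient -2/x - 6/x^2 has a pole at x = 0.
It is a regular singular point because x P_1(x) = p(x) = 3x and x^2 P_2(x) = q(x) = -2x - 6 are polynomials, hence analytic at x = 0.
p(0) = 0,  q(0) = -6.
Indicial equation: r(r-1) + p(0) r + q(0) = 0, i.e. r^2 + (p(0) - 1) r + q(0) = 0, i.e. r^2 - 1 r - 6 = 0.
Discriminant: (-1)^2 - 4(-6) = 25, so r = (1 ± 5)/2.
Solving: r_1 = 3, r_2 = -2.

indicial: r^2 - 1 r - 6 = 0; roots r_1 = 3, r_2 = -2


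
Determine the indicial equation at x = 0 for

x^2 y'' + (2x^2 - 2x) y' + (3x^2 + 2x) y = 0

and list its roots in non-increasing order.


Divide by x^2 to reach normal form y'' + P_1(x) y' + P_2(x) y = 0 with P_1(x) = 2 - 2/x and P_2(x) = 3 + 2/x.
x = 0 is a singular point because the y'-coefficient 2 - 2/x has a pole at x = 0 and the y-coefficient 3 + 2/x has a pole at x = 0.
It is a regular singular point because x P_1(x) = p(x) = 2x - 2 and x^2 P_2(x) = q(x) = 3x^2 + 2x are polynomials, hence analytic at x = 0.
p(0) = -2,  q(0) = 0.
Indicial equation: r(r-1) + p(0) r + q(0) = 0, i.e. r^2 + (p(0) - 1) r + q(0) = 0, i.e. r^2 - 3 r = 0.
Discriminant: (-3)^2 - 4(0) = 9, so r = (3 ± 3)/2.
Solving: r_1 = 3, r_2 = 0.

indicial: r^2 - 3 r = 0; roots r_1 = 3, r_2 = 0


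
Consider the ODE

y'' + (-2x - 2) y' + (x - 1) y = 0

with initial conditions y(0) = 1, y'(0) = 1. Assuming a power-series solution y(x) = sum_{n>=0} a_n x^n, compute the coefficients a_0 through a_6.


Ansatz: y(x) = sum_{n>=0} a_n x^n, so y'(x) = sum_{n>=1} n a_n x^(n-1) and y''(x) = sum_{n>=2} n(n-1) a_n x^(n-2).
Substitute into P(x) y'' + Q(x) y' + R(x) y = 0 with P(x) = 1, Q(x) = -2x - 2, R(x) = x - 1, and match powers of x.
Initial conditions: a_0 = 1, a_1 = 1.
Setting the coefficient of each power of x to zero and solving order by order (substituting the coefficients already found):
  x^0: 2 a_2 - 2 a_1 - a_0 = 0  ->  2 a_2 = 2 a_1 + a_0 = 3  ->  a_2 = 3/2
  x^1: 6 a_3 - 4 a_2 - 3 a_1 + a_0 = 0  ->  6 a_3 = 4 a_2 + 3 a_1 - a_0 = 8  ->  a_3 = 4/3
  x^2: 12 a_4 - 6 a_3 - 5 a_2 + a_1 = 0  ->  12 a_4 = 6 a_3 + 5 a_2 - a_1 = 29/2  ->  a_4 = 29/24
  x^3: 20 a_5 - 8 a_4 - 7 a_3 + a_2 = 0  ->  20 a_5 = 8 a_4 + 7 a_3 - a_2 = 35/2  ->  a_5 = 7/8
  x^4: 30 a_6 - 10 a_5 - 9 a_4 + a_3 = 0  ->  30 a_6 = 10 a_5 + 9 a_4 - a_3 = 439/24  ->  a_6 = 439/720
Truncated series: y(x) = 1 + x + (3/2) x^2 + (4/3) x^3 + (29/24) x^4 + (7/8) x^5 + (439/720) x^6 + O(x^7).

a_0 = 1; a_1 = 1; a_2 = 3/2; a_3 = 4/3; a_4 = 29/24; a_5 = 7/8; a_6 = 439/720


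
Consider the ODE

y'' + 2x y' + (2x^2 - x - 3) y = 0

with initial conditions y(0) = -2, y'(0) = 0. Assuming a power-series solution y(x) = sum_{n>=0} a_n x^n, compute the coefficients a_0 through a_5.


Ansatz: y(x) = sum_{n>=0} a_n x^n, so y'(x) = sum_{n>=1} n a_n x^(n-1) and y''(x) = sum_{n>=2} n(n-1) a_n x^(n-2).
Substitute into P(x) y'' + Q(x) y' + R(x) y = 0 with P(x) = 1, Q(x) = 2x, R(x) = 2x^2 - x - 3, and match powers of x.
Initial conditions: a_0 = -2, a_1 = 0.
Setting the coefficient of each power of x to zero and solving order by order (substituting the coefficients already found):
  x^0: 2 a_2 - 3 a_0 = 0  ->  2 a_2 = 3 a_0 = -6  ->  a_2 = -3
  x^1: 6 a_3 - a_1 - a_0 = 0  ->  6 a_3 = a_1 + a_0 = -2  ->  a_3 = -1/3
  x^2: 12 a_4 + a_2 - a_1 + 2 a_0 = 0  ->  12 a_4 = -a_2 + a_1 - 2 a_0 = 7  ->  a_4 = 7/12
  x^3: 20 a_5 + 3 a_3 - a_2 + 2 a_1 = 0  ->  20 a_5 = -3 a_3 + a_2 - 2 a_1 = -2  ->  a_5 = -1/10
Truncated series: y(x) = -2 - 3 x^2 - (1/3) x^3 + (7/12) x^4 - (1/10) x^5 + O(x^6).

a_0 = -2; a_1 = 0; a_2 = -3; a_3 = -1/3; a_4 = 7/12; a_5 = -1/10


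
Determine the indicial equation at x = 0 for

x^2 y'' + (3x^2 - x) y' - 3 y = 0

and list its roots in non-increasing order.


Divide by x^2 to reach normal form y'' + P_1(x) y' + P_2(x) y = 0 with P_1(x) = 3 - 1/x and P_2(x) = -3/x^2.
x = 0 is a singular point because the y'-coefficient 3 - 1/x has a pole at x = 0 and the y-coefficient -3/x^2 has a pole at x = 0.
It is a regular singular point because x P_1(x) = p(x) = 3x - 1 and x^2 P_2(x) = q(x) = -3 are polynomials, hence analytic at x = 0.
p(0) = -1,  q(0) = -3.
Indicial equation: r(r-1) + p(0) r + q(0) = 0, i.e. r^2 + (p(0) - 1) r + q(0) = 0, i.e. r^2 - 2 r - 3 = 0.
Discriminant: (-2)^2 - 4(-3) = 16, so r = (2 ± 4)/2.
Solving: r_1 = 3, r_2 = -1.

indicial: r^2 - 2 r - 3 = 0; roots r_1 = 3, r_2 = -1


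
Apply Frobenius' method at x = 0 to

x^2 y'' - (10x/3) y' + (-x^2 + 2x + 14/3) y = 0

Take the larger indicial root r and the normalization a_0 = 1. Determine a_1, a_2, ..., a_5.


Write in Frobenius form y'' + (p(x)/x) y' + (q(x)/x^2) y = 0:
  p(x) = -10/3,  q(x) = -x^2 + 2x + 14/3.
Indicial equation: r(r-1) + (-10/3) r + (14/3) = 0 -> roots r_1 = 7/3, r_2 = 2.
Take r = r_1 = 7/3. Let y(x) = x^r sum_{n>=0} a_n x^n with a_0 = 1.
Substitute y = x^r sum a_n x^n and match x^{r+n}. The recurrence is
  D(n) a_n + 2 a_{n-1} - 1 a_{n-2} = 0,  where D(n) = (r+n)(r+n-1) + (-10/3)(r+n) + (14/3).
  a_n = [-2 a_{n-1} + 1 a_{n-2}] / D(n).
Since the indicial polynomial factors as (r - r_1)(r - r_2), D(n) = (r_1 + n - r_1)(r_1 + n - r_2) = n(n + 1/3).
Evaluating step by step (a_0 = 1):
  n = 1: D(1) = 1(1 + 1/3) = 4/3; numerator = -2(1) = -2; a_1 = (-2)/(4/3) = -3/2
  n = 2: D(2) = 2(2 + 1/3) = 14/3; numerator = -2(-3/2) + 1(1) = 4; a_2 = (4)/(14/3) = 6/7
  n = 3: D(3) = 3(3 + 1/3) = 10; numerator = -2(6/7) + 1(-3/2) = -45/14; a_3 = (-45/14)/(10) = -9/28
  n = 4: D(4) = 4(4 + 1/3) = 52/3; numerator = -2(-9/28) + 1(6/7) = 3/2; a_4 = (3/2)/(52/3) = 9/104
  n = 5: D(5) = 5(5 + 1/3) = 80/3; numerator = -2(9/104) + 1(-9/28) = -45/91; a_5 = (-45/91)/(80/3) = -27/1456

r = 7/3; a_0 = 1; a_1 = -3/2; a_2 = 6/7; a_3 = -9/28; a_4 = 9/104; a_5 = -27/1456


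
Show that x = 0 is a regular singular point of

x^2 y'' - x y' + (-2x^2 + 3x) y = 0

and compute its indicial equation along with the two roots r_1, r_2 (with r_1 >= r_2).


Divide by x^2 to reach normal form y'' + P_1(x) y' + P_2(x) y = 0 with P_1(x) = -1/x and P_2(x) = -2 + 3/x.
x = 0 is a singular point because the y'-coefficient -1/x has a pole at x = 0 and the y-coefficient -2 + 3/x has a pole at x = 0.
It is a regular singular point because x P_1(x) = p(x) = -1 and x^2 P_2(x) = q(x) = -2x^2 + 3x are polynomials, hence analytic at x = 0.
p(0) = -1,  q(0) = 0.
Indicial equation: r(r-1) + p(0) r + q(0) = 0, i.e. r^2 + (p(0) - 1) r + q(0) = 0, i.e. r^2 - 2 r = 0.
Discriminant: (-2)^2 - 4(0) = 4, so r = (2 ± 2)/2.
Solving: r_1 = 2, r_2 = 0.

indicial: r^2 - 2 r = 0; roots r_1 = 2, r_2 = 0


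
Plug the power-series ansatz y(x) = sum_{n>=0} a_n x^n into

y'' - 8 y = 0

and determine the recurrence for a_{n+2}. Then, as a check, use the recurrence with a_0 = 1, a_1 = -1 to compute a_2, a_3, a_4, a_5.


Substitute y = sum_n a_n x^n into y'' + (const) y = 0.
y''(x) = sum_{n>=0} (n+2)(n+1) a_{n+2} x^n.
The ODE becomes sum_n [(n+2)(n+1) a_{n+2} - 8 a_n] x^n = 0.
Setting each coefficient to zero gives the recurrence:
  (n+2)(n+1) a_{n+2} - 8 a_n = 0,
  a_{n+2} = 8 / ((n+1)(n+2)) a_n.

Check with a_0 = 1, a_1 = -1 (apply the recurrence for n = 0, 1, 2, 3): a_0 = 1, a_1 = -1, a_2 = 4, a_3 = -4/3, a_4 = 8/3, a_5 = -8/15.

a_{n+2} = 8/((n+1)(n+2)) * a_n; check: a_0 = 1, a_1 = -1, a_2 = 4, a_3 = -4/3, a_4 = 8/3, a_5 = -8/15


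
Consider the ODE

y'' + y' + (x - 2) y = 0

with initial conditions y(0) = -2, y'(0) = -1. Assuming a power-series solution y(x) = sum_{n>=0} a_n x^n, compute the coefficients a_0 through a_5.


Ansatz: y(x) = sum_{n>=0} a_n x^n, so y'(x) = sum_{n>=1} n a_n x^(n-1) and y''(x) = sum_{n>=2} n(n-1) a_n x^(n-2).
Substitute into P(x) y'' + Q(x) y' + R(x) y = 0 with P(x) = 1, Q(x) = 1, R(x) = x - 2, and match powers of x.
Initial conditions: a_0 = -2, a_1 = -1.
Setting the coefficient of each power of x to zero and solving order by order (substituting the coefficients already found):
  x^0: 2 a_2 + a_1 - 2 a_0 = 0  ->  2 a_2 = -a_1 + 2 a_0 = -3  ->  a_2 = -3/2
  x^1: 6 a_3 + 2 a_2 - 2 a_1 + a_0 = 0  ->  6 a_3 = -2 a_2 + 2 a_1 - a_0 = 3  ->  a_3 = 1/2
  x^2: 12 a_4 + 3 a_3 - 2 a_2 + a_1 = 0  ->  12 a_4 = -3 a_3 + 2 a_2 - a_1 = -7/2  ->  a_4 = -7/24
  x^3: 20 a_5 + 4 a_4 - 2 a_3 + a_2 = 0  ->  20 a_5 = -4 a_4 + 2 a_3 - a_2 = 11/3  ->  a_5 = 11/60
Truncated series: y(x) = -2 - x - (3/2) x^2 + (1/2) x^3 - (7/24) x^4 + (11/60) x^5 + O(x^6).

a_0 = -2; a_1 = -1; a_2 = -3/2; a_3 = 1/2; a_4 = -7/24; a_5 = 11/60


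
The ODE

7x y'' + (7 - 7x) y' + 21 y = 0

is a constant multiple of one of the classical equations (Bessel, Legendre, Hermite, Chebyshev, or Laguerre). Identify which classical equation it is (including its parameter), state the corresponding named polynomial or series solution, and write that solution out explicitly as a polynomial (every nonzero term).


All three coefficients share the factor 7; dividing through by 7 gives  x y'' + (1 - x) y' + 3 y = 0.
This matches the Laguerre equation x y'' + (1 - x) y' + n y = 0 with n = 3; the polynomial solution is L_3(x).
With y = sum_k a_k x^k, matching x^k gives (k+1)k a_{k+1} + (k+1) a_{k+1} - k a_k + n a_k = 0, i.e. (k+1)^2 a_{k+1} = (k - n) a_k = (k - 3) a_k. The right side vanishes at k = 3, so the series terminates at degree 3.
Standard normalization L_n(0) = 1 gives a_0 = 1. Work upward with a_{k+1} = (k - 3) a_k / (k+1)^2:
  a_1 = (0 - 3)(1) / 1^2 = -3/1 = -3
  a_2 = (1 - 3)(-3) / 2^2 = 6/4 = 3/2
  a_3 = (2 - 3)(3/2) / 3^2 = (-3/2)/9 = -1/6
Hence L_3(x) = -x^3/6 + 3 x^2/2 - 3 x + 1.

L_3(x); series = -x^3/6 + 3 x^2/2 - 3 x + 1


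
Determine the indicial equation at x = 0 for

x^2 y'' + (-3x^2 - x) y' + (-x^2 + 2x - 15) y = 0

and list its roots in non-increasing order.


Divide by x^2 to reach normal form y'' + P_1(x) y' + P_2(x) y = 0 with P_1(x) = -3 - 1/x and P_2(x) = -1 + 2/x - 15/x^2.
x = 0 is a singular point because the y'-coefficient -3 - 1/x has a pole at x = 0 and the y-coefficient -1 + 2/x - 15/x^2 has a pole at x = 0.
It is a regular singular point because x P_1(x) = p(x) = -3x - 1 and x^2 P_2(x) = q(x) = -x^2 + 2x - 15 are polynomials, hence analytic at x = 0.
p(0) = -1,  q(0) = -15.
Indicial equation: r(r-1) + p(0) r + q(0) = 0, i.e. r^2 + (p(0) - 1) r + q(0) = 0, i.e. r^2 - 2 r - 15 = 0.
Discriminant: (-2)^2 - 4(-15) = 64, so r = (2 ± 8)/2.
Solving: r_1 = 5, r_2 = -3.

indicial: r^2 - 2 r - 15 = 0; roots r_1 = 5, r_2 = -3


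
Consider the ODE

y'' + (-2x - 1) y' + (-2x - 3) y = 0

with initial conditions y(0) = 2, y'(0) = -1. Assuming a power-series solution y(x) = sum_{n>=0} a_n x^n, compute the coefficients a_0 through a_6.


Ansatz: y(x) = sum_{n>=0} a_n x^n, so y'(x) = sum_{n>=1} n a_n x^(n-1) and y''(x) = sum_{n>=2} n(n-1) a_n x^(n-2).
Substitute into P(x) y'' + Q(x) y' + R(x) y = 0 with P(x) = 1, Q(x) = -2x - 1, R(x) = -2x - 3, and match powers of x.
Initial conditions: a_0 = 2, a_1 = -1.
Setting the coefficient of each power of x to zero and solving order by order (substituting the coefficients already found):
  x^0: 2 a_2 - a_1 - 3 a_0 = 0  ->  2 a_2 = a_1 + 3 a_0 = 5  ->  a_2 = 5/2
  x^1: 6 a_3 - 2 a_2 - 5 a_1 - 2 a_0 = 0  ->  6 a_3 = 2 a_2 + 5 a_1 + 2 a_0 = 4  ->  a_3 = 2/3
  x^2: 12 a_4 - 3 a_3 - 7 a_2 - 2 a_1 = 0  ->  12 a_4 = 3 a_3 + 7 a_2 + 2 a_1 = 35/2  ->  a_4 = 35/24
  x^3: 20 a_5 - 4 a_4 - 9 a_3 - 2 a_2 = 0  ->  20 a_5 = 4 a_4 + 9 a_3 + 2 a_2 = 101/6  ->  a_5 = 101/120
  x^4: 30 a_6 - 5 a_5 - 11 a_4 - 2 a_3 = 0  ->  30 a_6 = 5 a_5 + 11 a_4 + 2 a_3 = 259/12  ->  a_6 = 259/360
Truncated series: y(x) = 2 - x + (5/2) x^2 + (2/3) x^3 + (35/24) x^4 + (101/120) x^5 + (259/360) x^6 + O(x^7).

a_0 = 2; a_1 = -1; a_2 = 5/2; a_3 = 2/3; a_4 = 35/24; a_5 = 101/120; a_6 = 259/360


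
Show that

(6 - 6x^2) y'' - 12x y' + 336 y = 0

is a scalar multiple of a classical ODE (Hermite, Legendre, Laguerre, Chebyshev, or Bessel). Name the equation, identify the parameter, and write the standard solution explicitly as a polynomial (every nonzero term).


All three coefficients share the factor 6; dividing through by 6 gives  (1 - x^2) y'' - 2x y' + 56 y = 0.
This matches the Legendre equation (1 - x^2) y'' - 2x y' + n(n+1) y = 0 (note the -2x y' term) with n(n+1) = 56, so n = 7; the polynomial solution is P_7(x).
With y = sum_k a_k x^k, matching x^k gives (k+2)(k+1) a_{k+2} = [k(k+1) - n(n+1)] a_k = (k - 7)(k + 8) a_k. The right side vanishes at k = 7, so the series with the parity of 7 terminates at degree 7.
Standard normalization (P_n(1) = 1): leading coefficient (2n)!/(2^n (n!)^2) = 87178291200/(128*25401600) = 429/16, so a_7 = 429/16. Work downward with a_k = (k+1)(k+2) a_{k+2} / ((k - 7)(k + 8)):
  a_5 = (6)(7)(429/16) / ((5 - 7)(5 + 8)) = (9009/8)/(-26) = -693/16
  a_3 = (4)(5)(-693/16) / ((3 - 7)(3 + 8)) = (-3465/4)/(-44) = 315/16
  a_1 = (2)(3)(315/16) / ((1 - 7)(1 + 8)) = (945/8)/(-54) = -35/16
Hence P_7(x) = 429 x^7/16 - 693 x^5/16 + 315 x^3/16 - 35 x/16.

P_7(x); series = 429 x^7/16 - 693 x^5/16 + 315 x^3/16 - 35 x/16


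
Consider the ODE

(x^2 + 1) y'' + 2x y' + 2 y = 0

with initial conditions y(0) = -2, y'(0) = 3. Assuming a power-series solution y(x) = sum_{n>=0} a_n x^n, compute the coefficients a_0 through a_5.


Ansatz: y(x) = sum_{n>=0} a_n x^n, so y'(x) = sum_{n>=1} n a_n x^(n-1) and y''(x) = sum_{n>=2} n(n-1) a_n x^(n-2).
Substitute into P(x) y'' + Q(x) y' + R(x) y = 0 with P(x) = x^2 + 1, Q(x) = 2x, R(x) = 2, and match powers of x.
Initial conditions: a_0 = -2, a_1 = 3.
Setting the coefficient of each power of x to zero and solving order by order (substituting the coefficients already found):
  x^0: 2 a_2 + 2 a_0 = 0  ->  2 a_2 = -2 a_0 = 4  ->  a_2 = 2
  x^1: 6 a_3 + 4 a_1 = 0  ->  6 a_3 = -4 a_1 = -12  ->  a_3 = -2
  x^2: 12 a_4 + 8 a_2 = 0  ->  12 a_4 = -8 a_2 = -16  ->  a_4 = -4/3
  x^3: 20 a_5 + 14 a_3 = 0  ->  20 a_5 = -14 a_3 = 28  ->  a_5 = 7/5
Truncated series: y(x) = -2 + 3 x + 2 x^2 - 2 x^3 - (4/3) x^4 + (7/5) x^5 + O(x^6).

a_0 = -2; a_1 = 3; a_2 = 2; a_3 = -2; a_4 = -4/3; a_5 = 7/5


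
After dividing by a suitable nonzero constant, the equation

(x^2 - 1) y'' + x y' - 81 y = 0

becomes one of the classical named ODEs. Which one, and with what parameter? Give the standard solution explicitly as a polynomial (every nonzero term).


All three coefficients share the factor -1; dividing through by -1 gives  (1 - x^2) y'' - x y' + 81 y = 0.
This matches the Chebyshev equation (1 - x^2) y'' - x y' + n^2 y = 0 (note the -x y' term, not -2x y') with n^2 = 81, so n = 9; the polynomial solution is T_9(x).
With y = sum_k a_k x^k, matching x^k gives (k+2)(k+1) a_{k+2} = (k^2 - n^2) a_k = (k - 9)(k + 9) a_k. The right side vanishes at k = 9, so the series with the parity of 9 terminates at degree 9.
Standard normalization: leading coefficient of T_n is 2^(n-1), so a_9 = 2^8 = 256. Work downward with a_k = (k+1)(k+2) a_{k+2} / ((k - 9)(k + 9)):
  a_7 = (8)(9)(256) / ((7 - 9)(7 + 9)) = 18432/(-32) = -576
  a_5 = (6)(7)(-576) / ((5 - 9)(5 + 9)) = -24192/(-56) = 432
  a_3 = (4)(5)(432) / ((3 - 9)(3 + 9)) = 8640/(-72) = -120
  a_1 = (2)(3)(-120) / ((1 - 9)(1 + 9)) = -720/(-80) = 9
Hence T_9(x) = 256 x^9 - 576 x^7 + 432 x^5 - 120 x^3 + 9 x.

T_9(x); series = 256 x^9 - 576 x^7 + 432 x^5 - 120 x^3 + 9 x


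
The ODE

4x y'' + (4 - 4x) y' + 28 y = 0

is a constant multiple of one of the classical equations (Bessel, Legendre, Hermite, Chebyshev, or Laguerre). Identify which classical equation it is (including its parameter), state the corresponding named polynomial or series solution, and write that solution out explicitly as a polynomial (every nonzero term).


All three coefficients share the factor 4; dividing through by 4 gives  x y'' + (1 - x) y' + 7 y = 0.
This matches the Laguerre equation x y'' + (1 - x) y' + n y = 0 with n = 7; the polynomial solution is L_7(x).
With y = sum_k a_k x^k, matching x^k gives (k+1)k a_{k+1} + (k+1) a_{k+1} - k a_k + n a_k = 0, i.e. (k+1)^2 a_{k+1} = (k - n) a_k = (k - 7) a_k. The right side vanishes at k = 7, so the series terminates at degree 7.
Standard normalization L_n(0) = 1 gives a_0 = 1. Work upward with a_{k+1} = (k - 7) a_k / (k+1)^2:
  a_1 = (0 - 7)(1) / 1^2 = -7/1 = -7
  a_2 = (1 - 7)(-7) / 2^2 = 42/4 = 21/2
  a_3 = (2 - 7)(21/2) / 3^2 = (-105/2)/9 = -35/6
  a_4 = (3 - 7)(-35/6) / 4^2 = (70/3)/16 = 35/24
  a_5 = (4 - 7)(35/24) / 5^2 = (-35/8)/25 = -7/40
  a_6 = (5 - 7)(-7/40) / 6^2 = (7/20)/36 = 7/720
  a_7 = (6 - 7)(7/720) / 7^2 = (-7/720)/49 = -1/5040
Hence L_7(x) = -x^7/5040 + 7 x^6/720 - 7 x^5/40 + 35 x^4/24 - 35 x^3/6 + 21 x^2/2 - 7 x + 1.

L_7(x); series = -x^7/5040 + 7 x^6/720 - 7 x^5/40 + 35 x^4/24 - 35 x^3/6 + 21 x^2/2 - 7 x + 1


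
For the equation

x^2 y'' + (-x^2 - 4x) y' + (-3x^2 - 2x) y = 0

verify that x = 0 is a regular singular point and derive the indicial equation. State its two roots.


Divide by x^2 to reach normal form y'' + P_1(x) y' + P_2(x) y = 0 with P_1(x) = -1 - 4/x and P_2(x) = -3 - 2/x.
x = 0 is a singular point because the y'-coefficient -1 - 4/x has a pole at x = 0 and the y-coefficient -3 - 2/x has a pole at x = 0.
It is a regular singular point because x P_1(x) = p(x) = -x - 4 and x^2 P_2(x) = q(x) = -3x^2 - 2x are polynomials, hence analytic at x = 0.
p(0) = -4,  q(0) = 0.
Indicial equation: r(r-1) + p(0) r + q(0) = 0, i.e. r^2 + (p(0) - 1) r + q(0) = 0, i.e. r^2 - 5 r = 0.
Discriminant: (-5)^2 - 4(0) = 25, so r = (5 ± 5)/2.
Solving: r_1 = 5, r_2 = 0.

indicial: r^2 - 5 r = 0; roots r_1 = 5, r_2 = 0


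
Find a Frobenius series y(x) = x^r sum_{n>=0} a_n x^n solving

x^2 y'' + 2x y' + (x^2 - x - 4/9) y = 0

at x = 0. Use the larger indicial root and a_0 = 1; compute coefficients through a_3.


Write in Frobenius form y'' + (p(x)/x) y' + (q(x)/x^2) y = 0:
  p(x) = 2,  q(x) = x^2 - x - 4/9.
Indicial equation: r(r-1) + (2) r + (-4/9) = 0 -> roots r_1 = 1/3, r_2 = -4/3.
Take r = r_1 = 1/3. Let y(x) = x^r sum_{n>=0} a_n x^n with a_0 = 1.
Substitute y = x^r sum a_n x^n and match x^{r+n}. The recurrence is
  D(n) a_n - 1 a_{n-1} + 1 a_{n-2} = 0,  where D(n) = (r+n)(r+n-1) + (2)(r+n) + (-4/9).
  a_n = [1 a_{n-1} - 1 a_{n-2}] / D(n).
Since the indicial polynomial factors as (r - r_1)(r - r_2), D(n) = (r_1 + n - r_1)(r_1 + n - r_2) = n(n + 5/3).
Evaluating step by step (a_0 = 1):
  n = 1: D(1) = 1(1 + 5/3) = 8/3; numerator = 1(1) = 1; a_1 = (1)/(8/3) = 3/8
  n = 2: D(2) = 2(2 + 5/3) = 22/3; numerator = 1(3/8) - 1(1) = -5/8; a_2 = (-5/8)/(22/3) = -15/176
  n = 3: D(3) = 3(3 + 5/3) = 14; numerator = 1(-15/176) - 1(3/8) = -81/176; a_3 = (-81/176)/(14) = -81/2464

r = 1/3; a_0 = 1; a_1 = 3/8; a_2 = -15/176; a_3 = -81/2464


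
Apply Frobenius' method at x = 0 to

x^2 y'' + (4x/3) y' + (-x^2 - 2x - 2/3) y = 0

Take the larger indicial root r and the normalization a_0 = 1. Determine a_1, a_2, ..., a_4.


Write in Frobenius form y'' + (p(x)/x) y' + (q(x)/x^2) y = 0:
  p(x) = 4/3,  q(x) = -x^2 - 2x - 2/3.
Indicial equation: r(r-1) + (4/3) r + (-2/3) = 0 -> roots r_1 = 2/3, r_2 = -1.
Take r = r_1 = 2/3. Let y(x) = x^r sum_{n>=0} a_n x^n with a_0 = 1.
Substitute y = x^r sum a_n x^n and match x^{r+n}. The recurrence is
  D(n) a_n - 2 a_{n-1} - 1 a_{n-2} = 0,  where D(n) = (r+n)(r+n-1) + (4/3)(r+n) + (-2/3).
  a_n = [2 a_{n-1} + 1 a_{n-2}] / D(n).
Since the indicial polynomial factors as (r - r_1)(r - r_2), D(n) = (r_1 + n - r_1)(r_1 + n - r_2) = n(n + 5/3).
Evaluating step by step (a_0 = 1):
  n = 1: D(1) = 1(1 + 5/3) = 8/3; numerator = 2(1) = 2; a_1 = (2)/(8/3) = 3/4
  n = 2: D(2) = 2(2 + 5/3) = 22/3; numerator = 2(3/4) + 1(1) = 5/2; a_2 = (5/2)/(22/3) = 15/44
  n = 3: D(3) = 3(3 + 5/3) = 14; numerator = 2(15/44) + 1(3/4) = 63/44; a_3 = (63/44)/(14) = 9/88
  n = 4: D(4) = 4(4 + 5/3) = 68/3; numerator = 2(9/88) + 1(15/44) = 6/11; a_4 = (6/11)/(68/3) = 9/374

r = 2/3; a_0 = 1; a_1 = 3/4; a_2 = 15/44; a_3 = 9/88; a_4 = 9/374


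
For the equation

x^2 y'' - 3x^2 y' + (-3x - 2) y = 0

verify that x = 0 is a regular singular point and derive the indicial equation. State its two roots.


Divide by x^2 to reach normal form y'' + P_1(x) y' + P_2(x) y = 0 with P_1(x) = -3 and P_2(x) = -3/x - 2/x^2.
x = 0 is a singular point because the y-coefficient -3/x - 2/x^2 has a pole at x = 0.
It is a regular singular point because x P_1(x) = p(x) = -3x and x^2 P_2(x) = q(x) = -3x - 2 are polynomials, hence analytic at x = 0.
p(0) = 0,  q(0) = -2.
Indicial equation: r(r-1) + p(0) r + q(0) = 0, i.e. r^2 + (p(0) - 1) r + q(0) = 0, i.e. r^2 - 1 r - 2 = 0.
Discriminant: (-1)^2 - 4(-2) = 9, so r = (1 ± 3)/2.
Solving: r_1 = 2, r_2 = -1.

indicial: r^2 - 1 r - 2 = 0; roots r_1 = 2, r_2 = -1


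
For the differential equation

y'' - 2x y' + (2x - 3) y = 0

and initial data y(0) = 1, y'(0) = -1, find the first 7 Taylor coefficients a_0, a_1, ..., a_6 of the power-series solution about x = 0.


Ansatz: y(x) = sum_{n>=0} a_n x^n, so y'(x) = sum_{n>=1} n a_n x^(n-1) and y''(x) = sum_{n>=2} n(n-1) a_n x^(n-2).
Substitute into P(x) y'' + Q(x) y' + R(x) y = 0 with P(x) = 1, Q(x) = -2x, R(x) = 2x - 3, and match powers of x.
Initial conditions: a_0 = 1, a_1 = -1.
Setting the coefficient of each power of x to zero and solving order by order (substituting the coefficients already found):
  x^0: 2 a_2 - 3 a_0 = 0  ->  2 a_2 = 3 a_0 = 3  ->  a_2 = 3/2
  x^1: 6 a_3 - 5 a_1 + 2 a_0 = 0  ->  6 a_3 = 5 a_1 - 2 a_0 = -7  ->  a_3 = -7/6
  x^2: 12 a_4 - 7 a_2 + 2 a_1 = 0  ->  12 a_4 = 7 a_2 - 2 a_1 = 25/2  ->  a_4 = 25/24
  x^3: 20 a_5 - 9 a_3 + 2 a_2 = 0  ->  20 a_5 = 9 a_3 - 2 a_2 = -27/2  ->  a_5 = -27/40
  x^4: 30 a_6 - 11 a_4 + 2 a_3 = 0  ->  30 a_6 = 11 a_4 - 2 a_3 = 331/24  ->  a_6 = 331/720
Truncated series: y(x) = 1 - x + (3/2) x^2 - (7/6) x^3 + (25/24) x^4 - (27/40) x^5 + (331/720) x^6 + O(x^7).

a_0 = 1; a_1 = -1; a_2 = 3/2; a_3 = -7/6; a_4 = 25/24; a_5 = -27/40; a_6 = 331/720


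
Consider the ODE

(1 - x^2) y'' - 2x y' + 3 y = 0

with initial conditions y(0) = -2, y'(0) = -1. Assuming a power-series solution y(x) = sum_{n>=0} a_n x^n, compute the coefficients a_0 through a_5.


Ansatz: y(x) = sum_{n>=0} a_n x^n, so y'(x) = sum_{n>=1} n a_n x^(n-1) and y''(x) = sum_{n>=2} n(n-1) a_n x^(n-2).
Substitute into P(x) y'' + Q(x) y' + R(x) y = 0 with P(x) = 1 - x^2, Q(x) = -2x, R(x) = 3, and match powers of x.
Initial conditions: a_0 = -2, a_1 = -1.
Setting the coefficient of each power of x to zero and solving order by order (substituting the coefficients already found):
  x^0: 2 a_2 + 3 a_0 = 0  ->  2 a_2 = -3 a_0 = 6  ->  a_2 = 3
  x^1: 6 a_3 + a_1 = 0  ->  6 a_3 = -a_1 = 1  ->  a_3 = 1/6
  x^2: 12 a_4 - 3 a_2 = 0  ->  12 a_4 = 3 a_2 = 9  ->  a_4 = 3/4
  x^3: 20 a_5 - 9 a_3 = 0  ->  20 a_5 = 9 a_3 = 3/2  ->  a_5 = 3/40
Truncated series: y(x) = -2 - x + 3 x^2 + (1/6) x^3 + (3/4) x^4 + (3/40) x^5 + O(x^6).

a_0 = -2; a_1 = -1; a_2 = 3; a_3 = 1/6; a_4 = 3/4; a_5 = 3/40


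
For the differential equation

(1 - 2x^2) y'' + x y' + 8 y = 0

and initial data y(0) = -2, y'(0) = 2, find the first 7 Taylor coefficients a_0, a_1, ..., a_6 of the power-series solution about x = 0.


Ansatz: y(x) = sum_{n>=0} a_n x^n, so y'(x) = sum_{n>=1} n a_n x^(n-1) and y''(x) = sum_{n>=2} n(n-1) a_n x^(n-2).
Substitute into P(x) y'' + Q(x) y' + R(x) y = 0 with P(x) = 1 - 2x^2, Q(x) = x, R(x) = 8, and match powers of x.
Initial conditions: a_0 = -2, a_1 = 2.
Setting the coefficient of each power of x to zero and solving order by order (substituting the coefficients already found):
  x^0: 2 a_2 + 8 a_0 = 0  ->  2 a_2 = -8 a_0 = 16  ->  a_2 = 8
  x^1: 6 a_3 + 9 a_1 = 0  ->  6 a_3 = -9 a_1 = -18  ->  a_3 = -3
  x^2: 12 a_4 + 6 a_2 = 0  ->  12 a_4 = -6 a_2 = -48  ->  a_4 = -4
  x^3: 20 a_5 - a_3 = 0  ->  20 a_5 = a_3 = -3  ->  a_5 = -3/20
  x^4: 30 a_6 - 12 a_4 = 0  ->  30 a_6 = 12 a_4 = -48  ->  a_6 = -8/5
Truncated series: y(x) = -2 + 2 x + 8 x^2 - 3 x^3 - 4 x^4 - (3/20) x^5 - (8/5) x^6 + O(x^7).

a_0 = -2; a_1 = 2; a_2 = 8; a_3 = -3; a_4 = -4; a_5 = -3/20; a_6 = -8/5


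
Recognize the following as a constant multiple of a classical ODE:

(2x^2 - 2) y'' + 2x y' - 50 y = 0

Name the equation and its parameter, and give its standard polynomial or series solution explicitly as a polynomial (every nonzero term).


All three coefficients share the factor -2; dividing through by -2 gives  (1 - x^2) y'' - x y' + 25 y = 0.
This matches the Chebyshev equation (1 - x^2) y'' - x y' + n^2 y = 0 (note the -x y' term, not -2x y') with n^2 = 25, so n = 5; the polynomial solution is T_5(x).
With y = sum_k a_k x^k, matching x^k gives (k+2)(k+1) a_{k+2} = (k^2 - n^2) a_k = (k - 5)(k + 5) a_k. The right side vanishes at k = 5, so the series with the parity of 5 terminates at degree 5.
Standard normalization: leading coefficient of T_n is 2^(n-1), so a_5 = 2^4 = 16. Work downward with a_k = (k+1)(k+2) a_{k+2} / ((k - 5)(k + 5)):
  a_3 = (4)(5)(16) / ((3 - 5)(3 + 5)) = 320/(-16) = -20
  a_1 = (2)(3)(-20) / ((1 - 5)(1 + 5)) = -120/(-24) = 5
Hence T_5(x) = 16 x^5 - 20 x^3 + 5 x.

T_5(x); series = 16 x^5 - 20 x^3 + 5 x


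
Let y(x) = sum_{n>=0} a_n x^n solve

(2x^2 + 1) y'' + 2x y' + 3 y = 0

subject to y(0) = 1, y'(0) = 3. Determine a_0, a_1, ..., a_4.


Ansatz: y(x) = sum_{n>=0} a_n x^n, so y'(x) = sum_{n>=1} n a_n x^(n-1) and y''(x) = sum_{n>=2} n(n-1) a_n x^(n-2).
Substitute into P(x) y'' + Q(x) y' + R(x) y = 0 with P(x) = 2x^2 + 1, Q(x) = 2x, R(x) = 3, and match powers of x.
Initial conditions: a_0 = 1, a_1 = 3.
Setting the coefficient of each power of x to zero and solving order by order (substituting the coefficients already found):
  x^0: 2 a_2 + 3 a_0 = 0  ->  2 a_2 = -3 a_0 = -3  ->  a_2 = -3/2
  x^1: 6 a_3 + 5 a_1 = 0  ->  6 a_3 = -5 a_1 = -15  ->  a_3 = -5/2
  x^2: 12 a_4 + 11 a_2 = 0  ->  12 a_4 = -11 a_2 = 33/2  ->  a_4 = 11/8
Truncated series: y(x) = 1 + 3 x - (3/2) x^2 - (5/2) x^3 + (11/8) x^4 + O(x^5).

a_0 = 1; a_1 = 3; a_2 = -3/2; a_3 = -5/2; a_4 = 11/8


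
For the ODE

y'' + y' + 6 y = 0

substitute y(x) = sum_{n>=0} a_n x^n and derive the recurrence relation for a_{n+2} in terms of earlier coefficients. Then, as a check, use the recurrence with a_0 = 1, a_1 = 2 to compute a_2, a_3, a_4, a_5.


Substitute y = sum_n a_n x^n.
y''(x) has coefficient (n+2)(n+1) a_{n+2} at x^n;
y'(x) has coefficient (n+1) a_{n+1} at x^n;
6 y(x) has coefficient 6 a_n at x^n.
Matching x^n: (n+2)(n+1) a_{n+2} + (n+1) a_{n+1} + 6 a_n = 0.
Thus a_{n+2} = [-(n+1) a_{n+1} - 6 a_n] / ((n+1)(n+2)).

Check with a_0 = 1, a_1 = 2 (apply the recurrence for n = 0, 1, 2, 3): a_0 = 1, a_1 = 2, a_2 = -4, a_3 = -2/3, a_4 = 13/6, a_5 = -7/30.

a_(n+2) = [-(n+1) a_(n+1) - 6 a_n] / ((n+1)(n+2)); check: a_0 = 1, a_1 = 2, a_2 = -4, a_3 = -2/3, a_4 = 13/6, a_5 = -7/30
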